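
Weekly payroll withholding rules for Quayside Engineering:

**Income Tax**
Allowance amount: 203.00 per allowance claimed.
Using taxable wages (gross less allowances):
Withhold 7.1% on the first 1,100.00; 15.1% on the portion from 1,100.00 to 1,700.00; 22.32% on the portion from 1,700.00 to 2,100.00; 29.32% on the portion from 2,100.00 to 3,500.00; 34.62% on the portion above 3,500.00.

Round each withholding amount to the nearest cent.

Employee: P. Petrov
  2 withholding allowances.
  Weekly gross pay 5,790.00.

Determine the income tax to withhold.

1,320.70

Income Tax: taxable = 5,790.00 − 2×203.00 = 5,384.00
  668.46 + 34.62% × (5,384.00 − 3,500.00) = 668.46 + 34.62% × 1,884.00 = 1,320.70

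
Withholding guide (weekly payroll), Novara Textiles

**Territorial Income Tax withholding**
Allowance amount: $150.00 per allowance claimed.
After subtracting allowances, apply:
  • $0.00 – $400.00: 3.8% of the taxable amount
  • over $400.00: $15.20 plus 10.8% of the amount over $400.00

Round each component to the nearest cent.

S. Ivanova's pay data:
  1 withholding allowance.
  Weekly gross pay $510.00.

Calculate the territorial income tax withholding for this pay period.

Territorial Income Tax: taxable = $510.00 − 1×$150.00 = $360.00
  3.8% × $360.00 = $13.68

$13.68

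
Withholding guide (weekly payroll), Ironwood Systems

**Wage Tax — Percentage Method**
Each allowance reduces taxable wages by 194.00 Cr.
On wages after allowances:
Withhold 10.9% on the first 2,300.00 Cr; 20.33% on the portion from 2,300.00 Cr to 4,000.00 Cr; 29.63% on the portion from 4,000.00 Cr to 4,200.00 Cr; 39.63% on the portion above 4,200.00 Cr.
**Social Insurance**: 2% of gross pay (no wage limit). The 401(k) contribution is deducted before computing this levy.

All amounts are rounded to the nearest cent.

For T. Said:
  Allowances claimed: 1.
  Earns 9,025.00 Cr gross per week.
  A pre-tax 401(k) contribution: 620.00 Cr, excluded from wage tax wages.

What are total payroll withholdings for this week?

Wage Tax: taxable = 9,025.00 Cr − 620.00 Cr − 1×194.00 Cr = 8,211.00 Cr
  655.57 Cr + 39.63% × (8,211.00 Cr − 4,200.00 Cr) = 655.57 Cr + 39.63% × 4,011.00 Cr = 2,245.13 Cr
Social Insurance: 2% × 8,405.00 Cr = 168.10 Cr
Total: 2,245.13 Cr + 168.10 Cr = 2,413.23 Cr

2,413.23 Cr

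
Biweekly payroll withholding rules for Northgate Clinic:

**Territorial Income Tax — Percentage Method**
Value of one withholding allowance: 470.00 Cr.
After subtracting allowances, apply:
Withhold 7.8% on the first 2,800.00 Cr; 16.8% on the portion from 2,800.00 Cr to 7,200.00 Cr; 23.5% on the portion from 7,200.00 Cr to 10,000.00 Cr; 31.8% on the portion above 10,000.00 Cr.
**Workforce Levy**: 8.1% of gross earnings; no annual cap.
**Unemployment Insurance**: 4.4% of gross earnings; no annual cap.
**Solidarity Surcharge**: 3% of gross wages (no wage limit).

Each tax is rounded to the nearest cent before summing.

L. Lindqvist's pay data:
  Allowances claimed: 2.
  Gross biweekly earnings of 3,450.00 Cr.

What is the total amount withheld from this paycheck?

730.53 Cr

Territorial Income Tax: taxable = 3,450.00 Cr − 2×470.00 Cr = 2,510.00 Cr
  7.8% × 2,510.00 Cr = 195.78 Cr
Workforce Levy: 8.1% × 3,450.00 Cr = 279.45 Cr
Unemployment Insurance: 4.4% × 3,450.00 Cr = 151.80 Cr
Solidarity Surcharge: 3% × 3,450.00 Cr = 103.50 Cr
Total: 195.78 Cr + 279.45 Cr + 151.80 Cr + 103.50 Cr = 730.53 Cr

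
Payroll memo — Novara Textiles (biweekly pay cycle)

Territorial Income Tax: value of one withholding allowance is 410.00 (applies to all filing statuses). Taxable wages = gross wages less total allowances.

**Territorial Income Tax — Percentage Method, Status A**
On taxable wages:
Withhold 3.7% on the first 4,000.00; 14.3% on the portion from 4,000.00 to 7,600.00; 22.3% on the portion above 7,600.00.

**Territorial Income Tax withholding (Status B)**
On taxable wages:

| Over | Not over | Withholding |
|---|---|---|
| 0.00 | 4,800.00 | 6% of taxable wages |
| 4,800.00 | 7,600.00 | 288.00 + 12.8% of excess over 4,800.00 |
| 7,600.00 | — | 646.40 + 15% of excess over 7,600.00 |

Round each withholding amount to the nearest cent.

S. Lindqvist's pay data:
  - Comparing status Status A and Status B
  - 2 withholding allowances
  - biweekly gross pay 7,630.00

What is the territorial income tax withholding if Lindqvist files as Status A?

Territorial Income Tax (Status A): taxable = 7,630.00 − 2×410.00 = 6,810.00
  148.00 + 14.3% × (6,810.00 − 4,000.00) = 148.00 + 14.3% × 2,810.00 = 549.83

549.83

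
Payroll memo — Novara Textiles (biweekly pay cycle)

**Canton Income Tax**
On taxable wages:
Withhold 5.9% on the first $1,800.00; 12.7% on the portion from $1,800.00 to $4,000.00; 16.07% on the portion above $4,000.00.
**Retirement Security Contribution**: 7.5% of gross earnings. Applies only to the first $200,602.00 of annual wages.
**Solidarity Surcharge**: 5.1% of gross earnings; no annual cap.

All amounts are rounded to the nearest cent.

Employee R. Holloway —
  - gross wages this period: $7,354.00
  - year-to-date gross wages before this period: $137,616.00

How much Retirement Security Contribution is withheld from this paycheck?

$551.55

Retirement Security Contribution: 7.5% × $7,354.00 = $551.55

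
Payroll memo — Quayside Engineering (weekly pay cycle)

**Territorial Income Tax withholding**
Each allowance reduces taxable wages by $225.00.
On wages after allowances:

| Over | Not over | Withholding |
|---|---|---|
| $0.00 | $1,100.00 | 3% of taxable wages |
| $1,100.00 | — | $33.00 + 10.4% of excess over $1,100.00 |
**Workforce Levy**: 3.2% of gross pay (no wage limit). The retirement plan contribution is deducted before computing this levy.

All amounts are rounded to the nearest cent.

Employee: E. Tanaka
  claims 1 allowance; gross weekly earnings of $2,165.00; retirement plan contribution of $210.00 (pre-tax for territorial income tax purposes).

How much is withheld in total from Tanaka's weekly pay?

$161.08

Territorial Income Tax: taxable = $2,165.00 − $210.00 − 1×$225.00 = $1,730.00
  $33.00 + 10.4% × ($1,730.00 − $1,100.00) = $33.00 + 10.4% × $630.00 = $98.52
Workforce Levy: 3.2% × $1,955.00 = $62.56
Total: $98.52 + $62.56 = $161.08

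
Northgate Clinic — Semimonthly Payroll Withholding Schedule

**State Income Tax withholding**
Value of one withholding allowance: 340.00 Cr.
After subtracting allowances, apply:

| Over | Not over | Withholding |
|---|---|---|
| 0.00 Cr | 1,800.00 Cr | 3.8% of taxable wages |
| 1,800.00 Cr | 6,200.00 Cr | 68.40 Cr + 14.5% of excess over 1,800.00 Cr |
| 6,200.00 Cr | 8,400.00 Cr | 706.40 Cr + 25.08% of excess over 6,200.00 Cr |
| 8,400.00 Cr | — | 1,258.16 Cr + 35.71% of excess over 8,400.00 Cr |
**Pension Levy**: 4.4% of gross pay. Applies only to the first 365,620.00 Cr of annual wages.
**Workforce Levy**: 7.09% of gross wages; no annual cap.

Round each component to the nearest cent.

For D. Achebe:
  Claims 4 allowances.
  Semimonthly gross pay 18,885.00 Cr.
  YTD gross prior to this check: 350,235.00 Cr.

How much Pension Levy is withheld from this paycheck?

Pension Levy: cap 365,620.00 Cr − YTD 350,235.00 Cr = 15,385.00 Cr subject; 4.4% × 15,385.00 Cr = 676.94 Cr

676.94 Cr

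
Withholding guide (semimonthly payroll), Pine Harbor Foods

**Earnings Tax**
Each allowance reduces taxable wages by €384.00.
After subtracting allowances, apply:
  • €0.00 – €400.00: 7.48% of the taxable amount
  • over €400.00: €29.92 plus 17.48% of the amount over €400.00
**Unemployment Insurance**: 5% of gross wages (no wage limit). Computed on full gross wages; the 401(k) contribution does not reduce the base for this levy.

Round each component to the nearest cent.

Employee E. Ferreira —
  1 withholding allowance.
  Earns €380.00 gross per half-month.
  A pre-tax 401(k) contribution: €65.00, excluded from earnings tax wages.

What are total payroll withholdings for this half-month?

€19.00

Earnings Tax: taxable = €380.00 − €65.00 − 1×€384.00 = €-69.00
  Taxable ≤ 0 → €0.00
Unemployment Insurance: 5% × €380.00 = €19.00
Total: €0.00 + €19.00 = €19.00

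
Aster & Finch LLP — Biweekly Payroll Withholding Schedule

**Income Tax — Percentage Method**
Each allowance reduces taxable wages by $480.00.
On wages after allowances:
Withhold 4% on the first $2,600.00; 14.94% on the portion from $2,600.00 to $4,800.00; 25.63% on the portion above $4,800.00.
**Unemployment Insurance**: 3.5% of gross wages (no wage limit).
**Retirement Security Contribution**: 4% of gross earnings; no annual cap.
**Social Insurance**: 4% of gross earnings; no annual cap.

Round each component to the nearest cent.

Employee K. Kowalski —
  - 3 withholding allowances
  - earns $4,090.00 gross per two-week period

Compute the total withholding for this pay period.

$581.82

Income Tax: taxable = $4,090.00 − 3×$480.00 = $2,650.00
  $104.00 + 14.94% × ($2,650.00 − $2,600.00) = $104.00 + 14.94% × $50.00 = $111.47
Unemployment Insurance: 3.5% × $4,090.00 = $143.15
Retirement Security Contribution: 4% × $4,090.00 = $163.60
Social Insurance: 4% × $4,090.00 = $163.60
Total: $111.47 + $143.15 + $163.60 + $163.60 = $581.82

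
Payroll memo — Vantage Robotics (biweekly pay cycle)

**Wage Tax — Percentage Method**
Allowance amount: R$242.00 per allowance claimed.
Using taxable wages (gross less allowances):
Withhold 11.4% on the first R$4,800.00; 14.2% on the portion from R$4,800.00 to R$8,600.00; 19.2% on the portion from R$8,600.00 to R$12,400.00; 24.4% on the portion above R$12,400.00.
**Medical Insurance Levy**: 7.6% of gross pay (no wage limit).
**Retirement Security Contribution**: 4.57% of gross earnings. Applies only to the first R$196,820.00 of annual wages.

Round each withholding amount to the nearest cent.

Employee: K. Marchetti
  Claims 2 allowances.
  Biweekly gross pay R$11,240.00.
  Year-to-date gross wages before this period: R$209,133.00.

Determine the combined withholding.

R$2,354.99

Wage Tax: taxable = R$11,240.00 − 2×R$242.00 = R$10,756.00
  R$1,086.80 + 19.2% × (R$10,756.00 − R$8,600.00) = R$1,086.80 + 19.2% × R$2,156.00 = R$1,500.75
Medical Insurance Levy: 7.6% × R$11,240.00 = R$854.24
Retirement Security Contribution: YTD R$209,133.00 ≥ cap R$196,820.00 → R$0.00
Total: R$1,500.75 + R$854.24 + R$0.00 = R$2,354.99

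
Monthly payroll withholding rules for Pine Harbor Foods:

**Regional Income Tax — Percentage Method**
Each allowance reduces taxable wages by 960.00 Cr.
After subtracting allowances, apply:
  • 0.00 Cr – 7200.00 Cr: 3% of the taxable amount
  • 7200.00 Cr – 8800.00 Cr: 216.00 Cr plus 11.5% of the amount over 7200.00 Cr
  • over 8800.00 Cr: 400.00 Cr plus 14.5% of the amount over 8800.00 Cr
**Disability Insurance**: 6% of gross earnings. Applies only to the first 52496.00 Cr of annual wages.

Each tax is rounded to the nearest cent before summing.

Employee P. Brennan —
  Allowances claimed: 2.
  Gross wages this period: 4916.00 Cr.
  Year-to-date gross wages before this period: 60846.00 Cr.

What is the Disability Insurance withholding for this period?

0.00 Cr

Disability Insurance: YTD 60846.00 Cr ≥ cap 52496.00 Cr → 0.00 Cr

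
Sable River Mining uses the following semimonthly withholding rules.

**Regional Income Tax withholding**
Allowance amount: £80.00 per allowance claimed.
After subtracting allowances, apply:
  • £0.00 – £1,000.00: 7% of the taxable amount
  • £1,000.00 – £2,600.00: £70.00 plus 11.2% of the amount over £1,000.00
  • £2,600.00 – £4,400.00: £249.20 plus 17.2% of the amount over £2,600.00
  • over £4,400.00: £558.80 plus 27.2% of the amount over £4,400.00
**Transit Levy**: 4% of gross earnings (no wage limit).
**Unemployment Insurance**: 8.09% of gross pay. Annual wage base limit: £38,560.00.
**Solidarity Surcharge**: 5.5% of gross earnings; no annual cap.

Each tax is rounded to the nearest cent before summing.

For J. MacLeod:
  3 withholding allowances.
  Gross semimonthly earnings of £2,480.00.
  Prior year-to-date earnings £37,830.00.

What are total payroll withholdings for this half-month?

Regional Income Tax: taxable = £2,480.00 − 3×£80.00 = £2,240.00
  £70.00 + 11.2% × (£2,240.00 − £1,000.00) = £70.00 + 11.2% × £1,240.00 = £208.88
Transit Levy: 4% × £2,480.00 = £99.20
Unemployment Insurance: cap £38,560.00 − YTD £37,830.00 = £730.00 subject; 8.09% × £730.00 = £59.06
Solidarity Surcharge: 5.5% × £2,480.00 = £136.40
Total: £208.88 + £99.20 + £59.06 + £136.40 = £503.54

£503.54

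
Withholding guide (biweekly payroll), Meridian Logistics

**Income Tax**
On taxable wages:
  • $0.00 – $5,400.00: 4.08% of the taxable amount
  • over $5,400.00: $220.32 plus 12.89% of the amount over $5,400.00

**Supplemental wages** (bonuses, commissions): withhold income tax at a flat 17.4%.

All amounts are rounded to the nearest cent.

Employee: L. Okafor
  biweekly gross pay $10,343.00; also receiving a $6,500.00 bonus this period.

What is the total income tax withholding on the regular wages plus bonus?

$1,988.47

Income Tax: taxable = $10,343.00
  $220.32 + 12.89% × ($10,343.00 − $5,400.00) = $220.32 + 12.89% × $4,943.00 = $857.47
Supplemental (17.4% flat on bonus): 17.4% × $6,500.00 = $1,131.00
Total income tax: $857.47 + $1,131.00 = $1,988.47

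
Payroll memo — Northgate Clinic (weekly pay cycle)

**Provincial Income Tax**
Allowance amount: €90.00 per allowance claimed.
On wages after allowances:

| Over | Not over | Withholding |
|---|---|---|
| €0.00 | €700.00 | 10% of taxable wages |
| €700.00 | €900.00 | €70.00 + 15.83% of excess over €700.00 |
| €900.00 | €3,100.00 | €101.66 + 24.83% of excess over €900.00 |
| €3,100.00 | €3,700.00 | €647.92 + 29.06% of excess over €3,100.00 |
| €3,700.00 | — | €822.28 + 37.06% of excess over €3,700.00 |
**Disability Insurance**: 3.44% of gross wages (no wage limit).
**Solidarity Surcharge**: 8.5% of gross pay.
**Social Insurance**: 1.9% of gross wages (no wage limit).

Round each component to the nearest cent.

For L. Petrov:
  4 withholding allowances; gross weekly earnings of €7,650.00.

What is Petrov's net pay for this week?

€4,438.51

Provincial Income Tax: taxable = €7,650.00 − 4×€90.00 = €7,290.00
  €822.28 + 37.06% × (€7,290.00 − €3,700.00) = €822.28 + 37.06% × €3,590.00 = €2,152.73
Disability Insurance: 3.44% × €7,650.00 = €263.16
Solidarity Surcharge: 8.5% × €7,650.00 = €650.25
Social Insurance: 1.9% × €7,650.00 = €145.35
Total withheld: €2,152.73 + €263.16 + €650.25 + €145.35 = €3,211.49
Net pay: €7,650.00 − €3,211.49 = €4,438.51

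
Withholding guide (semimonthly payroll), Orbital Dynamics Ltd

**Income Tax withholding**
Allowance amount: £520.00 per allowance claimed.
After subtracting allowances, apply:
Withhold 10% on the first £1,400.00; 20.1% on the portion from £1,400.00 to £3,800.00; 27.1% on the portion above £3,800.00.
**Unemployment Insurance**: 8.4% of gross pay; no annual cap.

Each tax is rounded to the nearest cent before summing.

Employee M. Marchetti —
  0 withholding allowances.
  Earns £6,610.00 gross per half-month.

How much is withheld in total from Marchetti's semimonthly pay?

£1,939.15

Income Tax: taxable = £6,610.00
  £622.40 + 27.1% × (£6,610.00 − £3,800.00) = £622.40 + 27.1% × £2,810.00 = £1,383.91
Unemployment Insurance: 8.4% × £6,610.00 = £555.24
Total: £1,383.91 + £555.24 = £1,939.15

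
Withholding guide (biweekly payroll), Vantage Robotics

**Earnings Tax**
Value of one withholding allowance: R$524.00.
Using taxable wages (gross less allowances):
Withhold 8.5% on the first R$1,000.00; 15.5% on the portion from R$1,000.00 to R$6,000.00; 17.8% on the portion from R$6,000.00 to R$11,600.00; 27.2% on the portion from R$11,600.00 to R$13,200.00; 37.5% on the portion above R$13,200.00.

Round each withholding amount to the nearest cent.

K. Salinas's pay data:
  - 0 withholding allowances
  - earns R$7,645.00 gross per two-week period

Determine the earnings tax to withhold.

Earnings Tax: taxable = R$7,645.00
  R$860.00 + 17.8% × (R$7,645.00 − R$6,000.00) = R$860.00 + 17.8% × R$1,645.00 = R$1,152.81

R$1,152.81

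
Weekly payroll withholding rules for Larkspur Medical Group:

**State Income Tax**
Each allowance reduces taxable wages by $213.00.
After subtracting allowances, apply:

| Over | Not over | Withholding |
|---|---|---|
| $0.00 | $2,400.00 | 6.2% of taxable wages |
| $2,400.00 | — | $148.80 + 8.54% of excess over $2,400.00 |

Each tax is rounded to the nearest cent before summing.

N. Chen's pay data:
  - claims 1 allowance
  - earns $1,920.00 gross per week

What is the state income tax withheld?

$105.83

State Income Tax: taxable = $1,920.00 − 1×$213.00 = $1,707.00
  6.2% × $1,707.00 = $105.83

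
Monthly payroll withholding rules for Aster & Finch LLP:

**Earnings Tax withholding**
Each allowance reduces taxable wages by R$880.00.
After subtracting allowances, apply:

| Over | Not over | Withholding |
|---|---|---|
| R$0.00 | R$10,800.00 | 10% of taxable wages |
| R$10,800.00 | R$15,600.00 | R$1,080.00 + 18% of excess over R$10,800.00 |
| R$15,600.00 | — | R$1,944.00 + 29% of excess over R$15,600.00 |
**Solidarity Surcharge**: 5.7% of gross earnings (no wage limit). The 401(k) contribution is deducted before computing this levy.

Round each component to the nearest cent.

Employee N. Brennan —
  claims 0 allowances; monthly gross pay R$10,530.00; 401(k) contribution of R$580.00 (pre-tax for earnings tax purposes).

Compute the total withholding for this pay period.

Earnings Tax: taxable = R$10,530.00 − R$580.00 = R$9,950.00
  10% × R$9,950.00 = R$995.00
Solidarity Surcharge: 5.7% × R$9,950.00 = R$567.15
Total: R$995.00 + R$567.15 = R$1,562.15

R$1,562.15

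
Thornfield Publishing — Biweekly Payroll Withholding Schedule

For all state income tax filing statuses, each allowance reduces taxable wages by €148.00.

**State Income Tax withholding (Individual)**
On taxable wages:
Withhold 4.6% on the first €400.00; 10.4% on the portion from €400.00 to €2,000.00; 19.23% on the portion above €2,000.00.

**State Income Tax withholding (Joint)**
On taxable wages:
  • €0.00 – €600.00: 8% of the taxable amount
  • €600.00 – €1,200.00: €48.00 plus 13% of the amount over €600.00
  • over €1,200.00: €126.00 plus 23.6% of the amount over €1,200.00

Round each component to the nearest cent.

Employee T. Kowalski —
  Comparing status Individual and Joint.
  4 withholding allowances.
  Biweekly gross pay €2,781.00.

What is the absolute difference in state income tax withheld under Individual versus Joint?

€138.26

State Income Tax (Individual): taxable = €2,781.00 − 4×€148.00 = €2,189.00
  €184.80 + 19.23% × (€2,189.00 − €2,000.00) = €184.80 + 19.23% × €189.00 = €221.14
State Income Tax (Joint): taxable = €2,781.00 − 4×€148.00 = €2,189.00
  €126.00 + 23.6% × (€2,189.00 − €1,200.00) = €126.00 + 23.6% × €989.00 = €359.40
Difference: |€221.14 − €359.40| = €138.26 (higher under Joint)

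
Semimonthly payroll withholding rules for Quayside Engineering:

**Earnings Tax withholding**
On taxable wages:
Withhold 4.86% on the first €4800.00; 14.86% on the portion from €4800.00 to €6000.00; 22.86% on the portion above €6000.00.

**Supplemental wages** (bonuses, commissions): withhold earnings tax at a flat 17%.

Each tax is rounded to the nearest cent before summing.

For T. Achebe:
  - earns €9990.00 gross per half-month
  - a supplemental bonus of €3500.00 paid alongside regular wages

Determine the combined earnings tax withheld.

€1918.71

Earnings Tax: taxable = €9990.00
  €411.60 + 22.86% × (€9990.00 − €6000.00) = €411.60 + 22.86% × €3990.00 = €1323.71
Supplemental (17% flat on bonus): 17% × €3500.00 = €595.00
Total earnings tax: €1323.71 + €595.00 = €1918.71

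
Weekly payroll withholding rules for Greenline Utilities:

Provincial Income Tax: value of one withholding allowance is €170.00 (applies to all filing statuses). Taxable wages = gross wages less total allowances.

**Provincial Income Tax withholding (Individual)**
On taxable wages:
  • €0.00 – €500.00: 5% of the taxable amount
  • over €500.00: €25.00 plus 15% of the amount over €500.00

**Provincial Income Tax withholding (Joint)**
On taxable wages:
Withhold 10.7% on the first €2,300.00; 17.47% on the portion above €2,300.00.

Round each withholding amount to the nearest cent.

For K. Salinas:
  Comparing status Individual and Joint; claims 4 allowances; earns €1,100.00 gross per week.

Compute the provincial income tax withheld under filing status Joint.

Provincial Income Tax (Joint): taxable = €1,100.00 − 4×€170.00 = €420.00
  10.7% × €420.00 = €44.94

€44.94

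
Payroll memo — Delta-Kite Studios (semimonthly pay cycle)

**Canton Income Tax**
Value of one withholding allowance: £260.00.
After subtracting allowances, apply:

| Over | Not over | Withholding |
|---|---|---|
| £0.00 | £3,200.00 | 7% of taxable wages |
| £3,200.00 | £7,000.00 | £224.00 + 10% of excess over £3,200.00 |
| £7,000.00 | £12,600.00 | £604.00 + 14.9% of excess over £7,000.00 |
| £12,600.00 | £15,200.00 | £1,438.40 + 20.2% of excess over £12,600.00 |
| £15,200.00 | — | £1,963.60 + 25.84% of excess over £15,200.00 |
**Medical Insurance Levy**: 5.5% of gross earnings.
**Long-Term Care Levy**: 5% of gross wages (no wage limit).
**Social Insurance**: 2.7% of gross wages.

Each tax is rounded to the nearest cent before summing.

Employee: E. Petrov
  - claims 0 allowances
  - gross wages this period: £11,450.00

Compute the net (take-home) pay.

£8,671.55

Canton Income Tax: taxable = £11,450.00
  £604.00 + 14.9% × (£11,450.00 − £7,000.00) = £604.00 + 14.9% × £4,450.00 = £1,267.05
Medical Insurance Levy: 5.5% × £11,450.00 = £629.75
Long-Term Care Levy: 5% × £11,450.00 = £572.50
Social Insurance: 2.7% × £11,450.00 = £309.15
Total withheld: £1,267.05 + £629.75 + £572.50 + £309.15 = £2,778.45
Net pay: £11,450.00 − £2,778.45 = £8,671.55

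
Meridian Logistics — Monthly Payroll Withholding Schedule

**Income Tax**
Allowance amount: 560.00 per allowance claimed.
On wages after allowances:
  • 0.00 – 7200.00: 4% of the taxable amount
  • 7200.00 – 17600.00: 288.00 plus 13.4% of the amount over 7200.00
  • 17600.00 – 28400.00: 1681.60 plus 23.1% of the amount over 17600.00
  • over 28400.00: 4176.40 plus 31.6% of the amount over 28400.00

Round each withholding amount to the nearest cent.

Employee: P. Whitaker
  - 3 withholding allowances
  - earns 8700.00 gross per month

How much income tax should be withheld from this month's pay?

Income Tax: taxable = 8700.00 − 3×560.00 = 7020.00
  4% × 7020.00 = 280.80

280.80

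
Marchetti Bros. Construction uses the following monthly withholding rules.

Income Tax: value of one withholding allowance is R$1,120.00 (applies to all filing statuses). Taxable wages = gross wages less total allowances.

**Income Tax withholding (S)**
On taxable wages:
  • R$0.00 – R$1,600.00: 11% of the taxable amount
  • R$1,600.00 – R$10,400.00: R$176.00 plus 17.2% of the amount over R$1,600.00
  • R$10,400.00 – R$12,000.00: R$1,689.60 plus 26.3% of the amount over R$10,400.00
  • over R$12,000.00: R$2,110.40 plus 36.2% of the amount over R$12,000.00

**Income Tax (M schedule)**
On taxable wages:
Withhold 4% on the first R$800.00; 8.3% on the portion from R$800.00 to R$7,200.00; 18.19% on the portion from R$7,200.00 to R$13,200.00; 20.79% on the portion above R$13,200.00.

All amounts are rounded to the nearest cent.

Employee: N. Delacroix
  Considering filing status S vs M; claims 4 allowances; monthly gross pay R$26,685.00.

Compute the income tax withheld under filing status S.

R$5,804.61

Income Tax (S): taxable = R$26,685.00 − 4×R$1,120.00 = R$22,205.00
  R$2,110.40 + 36.2% × (R$22,205.00 − R$12,000.00) = R$2,110.40 + 36.2% × R$10,205.00 = R$5,804.61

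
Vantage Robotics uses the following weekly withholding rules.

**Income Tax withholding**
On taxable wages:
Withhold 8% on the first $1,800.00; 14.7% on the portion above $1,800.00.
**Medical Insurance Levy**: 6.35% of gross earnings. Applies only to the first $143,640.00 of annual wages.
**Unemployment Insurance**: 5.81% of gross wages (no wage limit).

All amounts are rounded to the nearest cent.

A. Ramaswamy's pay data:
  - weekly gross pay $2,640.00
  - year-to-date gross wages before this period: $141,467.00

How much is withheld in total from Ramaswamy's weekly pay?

Income Tax: taxable = $2,640.00
  $144.00 + 14.7% × ($2,640.00 − $1,800.00) = $144.00 + 14.7% × $840.00 = $267.48
Medical Insurance Levy: cap $143,640.00 − YTD $141,467.00 = $2,173.00 subject; 6.35% × $2,173.00 = $137.99
Unemployment Insurance: 5.81% × $2,640.00 = $153.38
Total: $267.48 + $137.99 + $153.38 = $558.85

$558.85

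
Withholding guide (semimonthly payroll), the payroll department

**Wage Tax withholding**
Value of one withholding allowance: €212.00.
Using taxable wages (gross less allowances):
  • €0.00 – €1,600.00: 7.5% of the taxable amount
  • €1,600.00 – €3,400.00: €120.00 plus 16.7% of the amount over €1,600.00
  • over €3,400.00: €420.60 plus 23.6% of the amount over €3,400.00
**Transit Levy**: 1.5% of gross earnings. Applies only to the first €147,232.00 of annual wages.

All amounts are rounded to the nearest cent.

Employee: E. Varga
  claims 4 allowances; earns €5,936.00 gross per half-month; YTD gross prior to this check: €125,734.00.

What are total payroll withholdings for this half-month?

€908.01

Wage Tax: taxable = €5,936.00 − 4×€212.00 = €5,088.00
  €420.60 + 23.6% × (€5,088.00 − €3,400.00) = €420.60 + 23.6% × €1,688.00 = €818.97
Transit Levy: 1.5% × €5,936.00 = €89.04
Total: €818.97 + €89.04 = €908.01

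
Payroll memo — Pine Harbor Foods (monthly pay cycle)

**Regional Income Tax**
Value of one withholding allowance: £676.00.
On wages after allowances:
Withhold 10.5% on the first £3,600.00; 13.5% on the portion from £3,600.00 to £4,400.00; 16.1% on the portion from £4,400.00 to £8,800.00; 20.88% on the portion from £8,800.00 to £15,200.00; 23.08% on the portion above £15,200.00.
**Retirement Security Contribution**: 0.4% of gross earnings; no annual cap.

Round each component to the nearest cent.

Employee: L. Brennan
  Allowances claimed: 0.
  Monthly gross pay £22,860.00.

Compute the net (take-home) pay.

£18,469.91

Regional Income Tax: taxable = £22,860.00
  £2,530.72 + 23.08% × (£22,860.00 − £15,200.00) = £2,530.72 + 23.08% × £7,660.00 = £4,298.65
Retirement Security Contribution: 0.4% × £22,860.00 = £91.44
Total withheld: £4,298.65 + £91.44 = £4,390.09
Net pay: £22,860.00 − £4,390.09 = £18,469.91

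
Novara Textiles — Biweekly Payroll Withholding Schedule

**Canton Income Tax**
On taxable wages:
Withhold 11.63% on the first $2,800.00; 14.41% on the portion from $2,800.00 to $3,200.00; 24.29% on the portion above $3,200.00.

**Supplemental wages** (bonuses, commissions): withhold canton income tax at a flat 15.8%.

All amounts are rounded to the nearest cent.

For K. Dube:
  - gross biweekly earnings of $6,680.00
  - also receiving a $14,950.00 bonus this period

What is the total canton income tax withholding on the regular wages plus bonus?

Canton Income Tax: taxable = $6,680.00
  $383.28 + 24.29% × ($6,680.00 − $3,200.00) = $383.28 + 24.29% × $3,480.00 = $1,228.57
Supplemental (15.8% flat on bonus): 15.8% × $14,950.00 = $2,362.10
Total canton income tax: $1,228.57 + $2,362.10 = $3,590.67

$3,590.67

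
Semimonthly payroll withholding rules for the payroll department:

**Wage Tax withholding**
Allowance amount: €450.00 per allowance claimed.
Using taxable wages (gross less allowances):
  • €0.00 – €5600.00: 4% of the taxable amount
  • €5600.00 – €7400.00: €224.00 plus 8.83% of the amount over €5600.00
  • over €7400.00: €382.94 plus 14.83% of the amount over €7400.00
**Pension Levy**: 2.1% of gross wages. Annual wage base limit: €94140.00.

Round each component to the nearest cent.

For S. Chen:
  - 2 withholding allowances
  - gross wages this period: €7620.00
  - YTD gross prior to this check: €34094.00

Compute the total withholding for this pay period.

€482.92

Wage Tax: taxable = €7620.00 − 2×€450.00 = €6720.00
  €224.00 + 8.83% × (€6720.00 − €5600.00) = €224.00 + 8.83% × €1120.00 = €322.90
Pension Levy: 2.1% × €7620.00 = €160.02
Total: €322.90 + €160.02 = €482.92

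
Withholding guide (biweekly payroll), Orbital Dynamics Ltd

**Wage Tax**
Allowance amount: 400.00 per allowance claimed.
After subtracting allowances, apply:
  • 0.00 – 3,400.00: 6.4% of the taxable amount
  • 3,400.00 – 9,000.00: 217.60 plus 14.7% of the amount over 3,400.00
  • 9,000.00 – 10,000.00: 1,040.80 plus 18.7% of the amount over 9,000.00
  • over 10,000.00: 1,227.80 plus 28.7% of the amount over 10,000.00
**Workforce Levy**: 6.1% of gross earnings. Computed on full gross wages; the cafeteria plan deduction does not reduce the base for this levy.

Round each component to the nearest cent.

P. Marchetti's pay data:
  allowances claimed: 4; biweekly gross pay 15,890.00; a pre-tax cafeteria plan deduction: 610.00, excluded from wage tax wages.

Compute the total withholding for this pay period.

Wage Tax: taxable = 15,890.00 − 610.00 − 4×400.00 = 13,680.00
  1,227.80 + 28.7% × (13,680.00 − 10,000.00) = 1,227.80 + 28.7% × 3,680.00 = 2,283.96
Workforce Levy: 6.1% × 15,890.00 = 969.29
Total: 2,283.96 + 969.29 = 3,253.25

3,253.25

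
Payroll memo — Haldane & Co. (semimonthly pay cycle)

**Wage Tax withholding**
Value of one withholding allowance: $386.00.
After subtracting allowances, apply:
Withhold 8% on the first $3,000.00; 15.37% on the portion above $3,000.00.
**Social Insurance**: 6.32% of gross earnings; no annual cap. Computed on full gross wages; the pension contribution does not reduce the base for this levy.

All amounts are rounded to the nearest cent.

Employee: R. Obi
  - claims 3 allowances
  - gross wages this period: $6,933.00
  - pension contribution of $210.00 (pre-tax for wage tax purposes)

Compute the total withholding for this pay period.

$1,072.41

Wage Tax: taxable = $6,933.00 − $210.00 − 3×$386.00 = $5,565.00
  $240.00 + 15.37% × ($5,565.00 − $3,000.00) = $240.00 + 15.37% × $2,565.00 = $634.24
Social Insurance: 6.32% × $6,933.00 = $438.17
Total: $634.24 + $438.17 = $1,072.41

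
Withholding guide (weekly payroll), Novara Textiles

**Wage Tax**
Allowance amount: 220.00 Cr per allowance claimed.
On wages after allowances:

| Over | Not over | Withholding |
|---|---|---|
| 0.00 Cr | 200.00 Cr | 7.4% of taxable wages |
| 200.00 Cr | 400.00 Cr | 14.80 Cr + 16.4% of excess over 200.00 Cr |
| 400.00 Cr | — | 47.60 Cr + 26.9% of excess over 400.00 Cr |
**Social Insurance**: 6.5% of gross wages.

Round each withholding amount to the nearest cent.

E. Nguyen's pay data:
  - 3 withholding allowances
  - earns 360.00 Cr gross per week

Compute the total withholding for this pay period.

Wage Tax: taxable = 360.00 Cr − 3×220.00 Cr = -300.00 Cr
  Taxable ≤ 0 → 0.00 Cr
Social Insurance: 6.5% × 360.00 Cr = 23.40 Cr
Total: 0.00 Cr + 23.40 Cr = 23.40 Cr

23.40 Cr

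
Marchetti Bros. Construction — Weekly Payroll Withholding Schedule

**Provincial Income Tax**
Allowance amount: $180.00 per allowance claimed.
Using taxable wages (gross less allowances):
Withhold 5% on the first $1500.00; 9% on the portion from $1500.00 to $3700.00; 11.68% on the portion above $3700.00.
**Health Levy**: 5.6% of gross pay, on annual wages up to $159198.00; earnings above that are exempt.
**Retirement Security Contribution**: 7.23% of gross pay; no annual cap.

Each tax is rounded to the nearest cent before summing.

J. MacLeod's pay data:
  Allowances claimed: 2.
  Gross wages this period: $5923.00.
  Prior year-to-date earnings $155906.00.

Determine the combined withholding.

Provincial Income Tax: taxable = $5923.00 − 2×$180.00 = $5563.00
  $273.00 + 11.68% × ($5563.00 − $3700.00) = $273.00 + 11.68% × $1863.00 = $490.60
Health Levy: cap $159198.00 − YTD $155906.00 = $3292.00 subject; 5.6% × $3292.00 = $184.35
Retirement Security Contribution: 7.23% × $5923.00 = $428.23
Total: $490.60 + $184.35 + $428.23 = $1103.18

$1103.18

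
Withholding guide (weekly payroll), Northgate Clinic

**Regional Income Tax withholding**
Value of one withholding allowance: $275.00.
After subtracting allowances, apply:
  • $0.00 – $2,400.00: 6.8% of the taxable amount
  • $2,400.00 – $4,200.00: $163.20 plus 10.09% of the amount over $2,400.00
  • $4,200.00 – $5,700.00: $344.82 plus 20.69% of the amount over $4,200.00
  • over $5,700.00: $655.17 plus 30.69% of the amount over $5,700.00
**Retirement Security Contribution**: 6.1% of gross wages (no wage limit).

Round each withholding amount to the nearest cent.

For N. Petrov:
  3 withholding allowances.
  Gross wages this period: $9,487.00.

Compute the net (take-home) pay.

$7,344.08

Regional Income Tax: taxable = $9,487.00 − 3×$275.00 = $8,662.00
  $655.17 + 30.69% × ($8,662.00 − $5,700.00) = $655.17 + 30.69% × $2,962.00 = $1,564.21
Retirement Security Contribution: 6.1% × $9,487.00 = $578.71
Total withheld: $1,564.21 + $578.71 = $2,142.92
Net pay: $9,487.00 − $2,142.92 = $7,344.08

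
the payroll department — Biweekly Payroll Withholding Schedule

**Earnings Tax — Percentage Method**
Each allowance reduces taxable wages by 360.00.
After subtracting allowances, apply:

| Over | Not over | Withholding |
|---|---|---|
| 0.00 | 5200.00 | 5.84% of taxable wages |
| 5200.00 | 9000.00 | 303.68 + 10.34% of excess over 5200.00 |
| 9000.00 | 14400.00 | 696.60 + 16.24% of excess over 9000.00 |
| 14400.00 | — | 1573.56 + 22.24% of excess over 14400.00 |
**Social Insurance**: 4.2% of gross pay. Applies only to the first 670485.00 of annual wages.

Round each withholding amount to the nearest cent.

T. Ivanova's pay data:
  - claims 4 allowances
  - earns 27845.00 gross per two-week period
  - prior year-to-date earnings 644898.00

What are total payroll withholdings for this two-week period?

Earnings Tax: taxable = 27845.00 − 4×360.00 = 26405.00
  1573.56 + 22.24% × (26405.00 − 14400.00) = 1573.56 + 22.24% × 12005.00 = 4243.47
Social Insurance: cap 670485.00 − YTD 644898.00 = 25587.00 subject; 4.2% × 25587.00 = 1074.65
Total: 4243.47 + 1074.65 = 5318.12

5318.12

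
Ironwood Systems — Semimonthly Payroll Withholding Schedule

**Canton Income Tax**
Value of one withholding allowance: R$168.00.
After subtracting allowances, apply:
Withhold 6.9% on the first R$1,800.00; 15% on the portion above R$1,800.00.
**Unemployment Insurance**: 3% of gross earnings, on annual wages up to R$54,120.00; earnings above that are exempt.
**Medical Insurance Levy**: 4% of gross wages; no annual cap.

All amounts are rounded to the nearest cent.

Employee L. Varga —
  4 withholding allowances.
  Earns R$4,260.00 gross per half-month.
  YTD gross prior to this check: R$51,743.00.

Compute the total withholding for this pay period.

R$634.11

Canton Income Tax: taxable = R$4,260.00 − 4×R$168.00 = R$3,588.00
  R$124.20 + 15% × (R$3,588.00 − R$1,800.00) = R$124.20 + 15% × R$1,788.00 = R$392.40
Unemployment Insurance: cap R$54,120.00 − YTD R$51,743.00 = R$2,377.00 subject; 3% × R$2,377.00 = R$71.31
Medical Insurance Levy: 4% × R$4,260.00 = R$170.40
Total: R$392.40 + R$71.31 + R$170.40 = R$634.11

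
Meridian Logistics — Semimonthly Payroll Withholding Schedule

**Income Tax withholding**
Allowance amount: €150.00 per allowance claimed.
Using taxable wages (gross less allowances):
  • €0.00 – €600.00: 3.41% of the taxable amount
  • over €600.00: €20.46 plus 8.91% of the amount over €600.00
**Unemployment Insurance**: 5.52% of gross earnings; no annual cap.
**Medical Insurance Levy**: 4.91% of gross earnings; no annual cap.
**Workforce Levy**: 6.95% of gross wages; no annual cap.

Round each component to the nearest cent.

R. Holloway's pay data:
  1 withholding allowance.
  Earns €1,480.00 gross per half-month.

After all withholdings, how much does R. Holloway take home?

Income Tax: taxable = €1,480.00 − 1×€150.00 = €1,330.00
  €20.46 + 8.91% × (€1,330.00 − €600.00) = €20.46 + 8.91% × €730.00 = €85.50
Unemployment Insurance: 5.52% × €1,480.00 = €81.70
Medical Insurance Levy: 4.91% × €1,480.00 = €72.67
Workforce Levy: 6.95% × €1,480.00 = €102.86
Total withheld: €85.50 + €81.70 + €72.67 + €102.86 = €342.73
Net pay: €1,480.00 − €342.73 = €1,137.27

€1,137.27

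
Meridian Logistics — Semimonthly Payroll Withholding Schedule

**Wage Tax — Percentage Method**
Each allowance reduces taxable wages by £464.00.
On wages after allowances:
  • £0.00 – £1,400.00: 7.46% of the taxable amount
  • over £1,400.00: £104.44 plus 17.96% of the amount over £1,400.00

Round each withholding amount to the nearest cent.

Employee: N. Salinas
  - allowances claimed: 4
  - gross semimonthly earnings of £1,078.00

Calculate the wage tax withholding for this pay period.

£0.00

Wage Tax: taxable = £1,078.00 − 4×£464.00 = £-778.00
  Taxable ≤ 0 → £0.00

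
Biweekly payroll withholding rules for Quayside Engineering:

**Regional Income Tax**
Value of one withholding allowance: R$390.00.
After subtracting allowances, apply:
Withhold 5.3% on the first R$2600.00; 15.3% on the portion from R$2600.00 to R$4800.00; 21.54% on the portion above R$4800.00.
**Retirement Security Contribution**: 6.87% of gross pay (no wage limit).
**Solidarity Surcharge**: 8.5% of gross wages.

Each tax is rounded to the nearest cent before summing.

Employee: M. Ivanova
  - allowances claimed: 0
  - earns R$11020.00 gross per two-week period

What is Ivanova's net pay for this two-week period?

Regional Income Tax: taxable = R$11020.00
  R$474.40 + 21.54% × (R$11020.00 − R$4800.00) = R$474.40 + 21.54% × R$6220.00 = R$1814.19
Retirement Security Contribution: 6.87% × R$11020.00 = R$757.07
Solidarity Surcharge: 8.5% × R$11020.00 = R$936.70
Total withheld: R$1814.19 + R$757.07 + R$936.70 = R$3507.96
Net pay: R$11020.00 − R$3507.96 = R$7512.04

R$7512.04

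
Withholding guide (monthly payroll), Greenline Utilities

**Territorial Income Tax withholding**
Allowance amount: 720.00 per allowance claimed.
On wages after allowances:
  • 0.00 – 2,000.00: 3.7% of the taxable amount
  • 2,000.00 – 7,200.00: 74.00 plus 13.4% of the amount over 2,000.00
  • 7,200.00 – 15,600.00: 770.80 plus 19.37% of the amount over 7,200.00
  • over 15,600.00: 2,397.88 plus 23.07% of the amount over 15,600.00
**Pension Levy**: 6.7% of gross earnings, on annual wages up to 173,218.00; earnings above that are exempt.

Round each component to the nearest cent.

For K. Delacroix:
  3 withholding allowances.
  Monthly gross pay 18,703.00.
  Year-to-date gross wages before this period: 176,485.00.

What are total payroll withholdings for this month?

2,615.43

Territorial Income Tax: taxable = 18,703.00 − 3×720.00 = 16,543.00
  2,397.88 + 23.07% × (16,543.00 − 15,600.00) = 2,397.88 + 23.07% × 943.00 = 2,615.43
Pension Levy: YTD 176,485.00 ≥ cap 173,218.00 → 0.00
Total: 2,615.43 + 0.00 = 2,615.43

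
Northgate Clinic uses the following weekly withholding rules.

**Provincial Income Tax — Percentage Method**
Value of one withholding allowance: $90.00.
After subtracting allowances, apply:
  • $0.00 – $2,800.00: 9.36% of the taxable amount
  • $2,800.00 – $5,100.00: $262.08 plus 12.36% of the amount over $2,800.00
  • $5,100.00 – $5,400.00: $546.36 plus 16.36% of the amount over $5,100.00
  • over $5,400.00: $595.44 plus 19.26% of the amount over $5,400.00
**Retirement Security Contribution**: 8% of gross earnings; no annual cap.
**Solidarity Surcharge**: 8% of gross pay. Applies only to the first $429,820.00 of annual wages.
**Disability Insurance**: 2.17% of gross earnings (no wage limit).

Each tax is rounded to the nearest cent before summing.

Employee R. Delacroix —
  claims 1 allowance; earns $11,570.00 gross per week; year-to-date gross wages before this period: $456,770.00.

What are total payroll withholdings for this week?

Provincial Income Tax: taxable = $11,570.00 − 1×$90.00 = $11,480.00
  $595.44 + 19.26% × ($11,480.00 − $5,400.00) = $595.44 + 19.26% × $6,080.00 = $1,766.45
Retirement Security Contribution: 8% × $11,570.00 = $925.60
Solidarity Surcharge: YTD $456,770.00 ≥ cap $429,820.00 → $0.00
Disability Insurance: 2.17% × $11,570.00 = $251.07
Total: $1,766.45 + $925.60 + $0.00 + $251.07 = $2,943.12

$2,943.12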